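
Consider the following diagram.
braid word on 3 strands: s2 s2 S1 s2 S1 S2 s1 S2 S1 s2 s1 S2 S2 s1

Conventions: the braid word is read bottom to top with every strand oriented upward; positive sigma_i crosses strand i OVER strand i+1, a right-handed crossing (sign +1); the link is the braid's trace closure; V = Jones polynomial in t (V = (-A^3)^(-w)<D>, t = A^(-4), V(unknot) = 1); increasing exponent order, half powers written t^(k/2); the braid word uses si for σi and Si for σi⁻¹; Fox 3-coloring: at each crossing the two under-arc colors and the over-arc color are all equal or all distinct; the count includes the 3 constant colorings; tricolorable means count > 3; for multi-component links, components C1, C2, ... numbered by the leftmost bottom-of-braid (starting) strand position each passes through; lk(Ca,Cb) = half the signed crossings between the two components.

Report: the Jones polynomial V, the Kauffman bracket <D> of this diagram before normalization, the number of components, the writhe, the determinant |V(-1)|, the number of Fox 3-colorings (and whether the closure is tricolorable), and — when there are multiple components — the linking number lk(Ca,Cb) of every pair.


V = -t^-5 + 2t^-4 - 3t^-3 + 5t^-2 - 6t^-1 + 7 - 6t + 5t^2 - 3t^3 + 2t^4 - t^5
<D> = -A^-20 + 2A^-16 - 3A^-12 + 5A^-8 - 6A^-4 + 7 - 6A^4 + 5A^8 - 3A^12 + 2A^16 - A^20 (w = 0)
1 component over 14 crossings, w = 0
3 Fox colorings among 3^14, |V(-1)| = 41: not tricolorable
why: det 41 = |V(-1)|; not divisible by 3, so not tricolorable


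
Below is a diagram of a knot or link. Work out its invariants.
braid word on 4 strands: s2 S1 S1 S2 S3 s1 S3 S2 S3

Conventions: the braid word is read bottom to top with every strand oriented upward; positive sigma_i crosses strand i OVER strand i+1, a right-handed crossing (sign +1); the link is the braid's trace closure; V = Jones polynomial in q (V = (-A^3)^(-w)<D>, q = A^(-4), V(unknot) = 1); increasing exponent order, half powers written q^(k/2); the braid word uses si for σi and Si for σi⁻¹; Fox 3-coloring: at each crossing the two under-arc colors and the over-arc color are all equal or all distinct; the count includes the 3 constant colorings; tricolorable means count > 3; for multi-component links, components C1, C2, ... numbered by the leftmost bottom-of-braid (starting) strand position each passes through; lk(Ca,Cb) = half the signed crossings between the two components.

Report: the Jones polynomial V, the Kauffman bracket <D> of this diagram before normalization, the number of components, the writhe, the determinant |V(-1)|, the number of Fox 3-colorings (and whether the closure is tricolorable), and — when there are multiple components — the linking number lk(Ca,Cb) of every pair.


V = -q^-6 + q^-5 - q^-4 + 2q^-3 - q^-2 + q^-1
<D> = -A^-11 + A^-7 - 2A^-3 + A - A^5 + A^9 (w = -5)
1 component over 9 crossings, w = -5
3 Fox colorings among 3^9, |V(-1)| = 7: not tricolorable
why: w = -5 shifts under R1 moves; the (-A^3)^(5) factor cancels that in V


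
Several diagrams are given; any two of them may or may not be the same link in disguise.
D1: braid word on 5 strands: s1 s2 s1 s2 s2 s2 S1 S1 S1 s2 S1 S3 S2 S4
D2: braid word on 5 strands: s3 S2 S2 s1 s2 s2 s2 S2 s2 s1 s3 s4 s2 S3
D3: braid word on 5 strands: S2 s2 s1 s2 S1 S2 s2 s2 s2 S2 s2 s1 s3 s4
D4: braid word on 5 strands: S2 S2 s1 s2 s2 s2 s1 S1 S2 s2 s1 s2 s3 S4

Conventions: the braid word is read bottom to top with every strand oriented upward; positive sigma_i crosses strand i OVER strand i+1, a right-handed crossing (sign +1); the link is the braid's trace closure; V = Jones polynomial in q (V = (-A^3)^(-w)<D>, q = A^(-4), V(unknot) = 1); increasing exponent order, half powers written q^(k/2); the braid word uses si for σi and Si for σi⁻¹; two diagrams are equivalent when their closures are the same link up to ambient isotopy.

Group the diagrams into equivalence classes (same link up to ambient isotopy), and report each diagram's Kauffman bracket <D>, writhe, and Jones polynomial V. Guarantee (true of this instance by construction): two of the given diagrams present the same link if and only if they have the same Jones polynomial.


classes: {D1} | {D2, D3, D4}
V(D1) = -q^-2 + q^-1 - 1 + 3q - 2q^2 + 3q^3 - 2q^4 + q^5 - q^6  [14 crossings, <D> = -A^-24 + A^-20 - 2A^-16 + 3A^-12 - 2A^-8 + 3A^-4 - 1 + A^4 - A^8, w = 0]
D2 (bracket -A^-6 + A^-2 - A^2 + 2A^6 - A^10 + A^14; 14 crossings at w = +6): V = q - q^2 + 2q^3 - q^4 + q^5 - q^6
V(D3) = q - q^2 + 2q^3 - q^4 + q^5 - q^6  (w +6, c 14, <D> = -A^-6 + A^-2 - A^2 + 2A^6 - A^10 + A^14)
D4 (bracket -A^-12 + A^-8 - A^-4 + 2 - A^4 + A^8; 14 crossings at w = +4): V = q - q^2 + 2q^3 - q^4 + q^5 - q^6
insight: V(q) takes 2 values over 4 diagrams, fixing the grouping


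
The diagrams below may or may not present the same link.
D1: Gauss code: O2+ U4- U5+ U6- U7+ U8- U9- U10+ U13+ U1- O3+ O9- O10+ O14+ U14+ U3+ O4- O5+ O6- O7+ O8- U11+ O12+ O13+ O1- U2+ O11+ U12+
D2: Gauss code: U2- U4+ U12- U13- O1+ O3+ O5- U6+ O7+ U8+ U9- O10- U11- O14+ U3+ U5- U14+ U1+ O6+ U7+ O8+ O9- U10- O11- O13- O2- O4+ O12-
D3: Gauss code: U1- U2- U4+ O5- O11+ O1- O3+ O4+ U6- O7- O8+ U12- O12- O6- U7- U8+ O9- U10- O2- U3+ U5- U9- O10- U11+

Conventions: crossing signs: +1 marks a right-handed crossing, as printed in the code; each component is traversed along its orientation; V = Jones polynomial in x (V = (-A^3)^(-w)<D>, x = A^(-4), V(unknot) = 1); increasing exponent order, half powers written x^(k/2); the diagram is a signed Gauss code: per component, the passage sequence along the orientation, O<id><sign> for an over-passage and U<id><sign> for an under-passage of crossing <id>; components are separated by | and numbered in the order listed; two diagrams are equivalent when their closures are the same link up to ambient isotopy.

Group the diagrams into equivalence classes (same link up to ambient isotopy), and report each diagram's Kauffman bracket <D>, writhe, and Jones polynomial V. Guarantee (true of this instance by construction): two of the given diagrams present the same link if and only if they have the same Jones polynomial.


grouping into links: {D1} | {D2} | {D3}
V(D1) = x + x^3 - x^4  (w +4, c 14, <D> = -A^-4 + 1 + A^8)
V(D2) = 1  (w 0, c 14, <D> = 1)
D3 (bracket A^-8 + 1 - A^4; 12 crossings at w = -4): V = -x^-4 + x^-3 + x^-1
why: V(x) takes 3 values over 3 diagrams, fixing the grouping


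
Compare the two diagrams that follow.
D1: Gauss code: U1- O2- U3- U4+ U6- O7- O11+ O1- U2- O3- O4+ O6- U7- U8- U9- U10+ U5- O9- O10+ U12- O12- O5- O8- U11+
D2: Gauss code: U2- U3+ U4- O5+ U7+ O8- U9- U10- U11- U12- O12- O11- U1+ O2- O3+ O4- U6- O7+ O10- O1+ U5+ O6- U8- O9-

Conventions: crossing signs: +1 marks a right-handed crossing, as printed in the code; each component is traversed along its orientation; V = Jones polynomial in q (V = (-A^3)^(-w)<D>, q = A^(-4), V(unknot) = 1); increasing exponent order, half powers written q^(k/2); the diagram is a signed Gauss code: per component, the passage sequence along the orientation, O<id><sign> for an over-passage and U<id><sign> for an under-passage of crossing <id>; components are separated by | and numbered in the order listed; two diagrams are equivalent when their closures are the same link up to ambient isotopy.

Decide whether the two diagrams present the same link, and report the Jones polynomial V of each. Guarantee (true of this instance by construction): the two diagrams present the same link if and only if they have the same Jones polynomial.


equivalent: no
V(D1) = -q^-4 + q^-3 + q^-1  (w -6, c 12, <D> = A^-14 + A^-6 - A^-2)
V(D2) = q^-5 - 2q^-4 + 2q^-3 - 2q^-2 + 2q^-1 - 1 + q  [12 crossings, <D> = A^-16 - A^-12 + 2A^-8 - 2A^-4 + 2 - 2A^4 + A^8, w = -4]
key observation: 2 classes among 2 diagrams; unequal V(q) rules out equality


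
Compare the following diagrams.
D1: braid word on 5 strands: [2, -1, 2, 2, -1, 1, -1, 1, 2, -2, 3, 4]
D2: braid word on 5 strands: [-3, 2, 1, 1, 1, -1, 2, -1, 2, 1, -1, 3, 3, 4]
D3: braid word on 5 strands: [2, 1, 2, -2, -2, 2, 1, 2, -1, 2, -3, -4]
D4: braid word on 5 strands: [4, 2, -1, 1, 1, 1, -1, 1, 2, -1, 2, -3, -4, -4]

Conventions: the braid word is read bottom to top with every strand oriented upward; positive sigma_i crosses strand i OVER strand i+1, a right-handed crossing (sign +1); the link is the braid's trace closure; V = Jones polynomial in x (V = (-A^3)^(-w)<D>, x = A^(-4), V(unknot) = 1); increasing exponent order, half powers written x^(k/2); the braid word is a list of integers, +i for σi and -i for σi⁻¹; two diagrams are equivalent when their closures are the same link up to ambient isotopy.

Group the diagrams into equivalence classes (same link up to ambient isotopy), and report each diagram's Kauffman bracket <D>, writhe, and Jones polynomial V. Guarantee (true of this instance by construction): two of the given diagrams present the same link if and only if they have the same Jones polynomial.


classes: {D1} | {D2, D3, D4}
V(D1) = x + x^3 - x^4  [12 crossings, <D> = -A^-4 + 1 + A^8, w = +4]
D2 (bracket -A^-6 + A^-2 - A^2 + 2A^6 - A^10 + A^14; 14 crossings at w = +6): V = x - x^2 + 2x^3 - x^4 + x^5 - x^6
V(D3) = x - x^2 + 2x^3 - x^4 + x^5 - x^6  [12 crossings, <D> = -A^-18 + A^-14 - A^-10 + 2A^-6 - A^-2 + A^2, w = +2]
V(D4) = x - x^2 + 2x^3 - x^4 + x^5 - x^6  (w +2, c 14, <D> = -A^-18 + A^-14 - A^-10 + 2A^-6 - A^-2 + A^2)
note: 2 values of V(x) split the 4 diagrams


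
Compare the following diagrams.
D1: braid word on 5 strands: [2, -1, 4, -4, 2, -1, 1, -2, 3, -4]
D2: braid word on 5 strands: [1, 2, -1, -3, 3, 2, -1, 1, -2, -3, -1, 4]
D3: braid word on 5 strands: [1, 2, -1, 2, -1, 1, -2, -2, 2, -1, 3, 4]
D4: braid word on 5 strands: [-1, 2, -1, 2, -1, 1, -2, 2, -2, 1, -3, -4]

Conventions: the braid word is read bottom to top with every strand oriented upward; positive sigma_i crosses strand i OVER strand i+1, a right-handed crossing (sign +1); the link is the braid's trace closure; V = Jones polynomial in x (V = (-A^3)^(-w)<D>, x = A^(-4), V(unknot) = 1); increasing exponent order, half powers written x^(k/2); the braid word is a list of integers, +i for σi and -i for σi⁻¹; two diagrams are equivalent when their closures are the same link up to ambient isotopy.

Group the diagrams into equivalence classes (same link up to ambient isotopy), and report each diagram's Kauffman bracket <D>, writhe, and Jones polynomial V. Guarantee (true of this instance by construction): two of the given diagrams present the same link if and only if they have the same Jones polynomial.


grouping into links: {D1, D2, D3, D4}
V(D1) = 1  (w 0, c 10, <D> = 1)
V(D2) = 1  (w 0, c 12, <D> = 1)
V(D3) = 1  (w +2, c 12, <D> = A^6)
V(D4) = 1  (w -2, c 12, <D> = A^-6)
why: one V(x) for all 4 diagrams — one class (guaranteed)


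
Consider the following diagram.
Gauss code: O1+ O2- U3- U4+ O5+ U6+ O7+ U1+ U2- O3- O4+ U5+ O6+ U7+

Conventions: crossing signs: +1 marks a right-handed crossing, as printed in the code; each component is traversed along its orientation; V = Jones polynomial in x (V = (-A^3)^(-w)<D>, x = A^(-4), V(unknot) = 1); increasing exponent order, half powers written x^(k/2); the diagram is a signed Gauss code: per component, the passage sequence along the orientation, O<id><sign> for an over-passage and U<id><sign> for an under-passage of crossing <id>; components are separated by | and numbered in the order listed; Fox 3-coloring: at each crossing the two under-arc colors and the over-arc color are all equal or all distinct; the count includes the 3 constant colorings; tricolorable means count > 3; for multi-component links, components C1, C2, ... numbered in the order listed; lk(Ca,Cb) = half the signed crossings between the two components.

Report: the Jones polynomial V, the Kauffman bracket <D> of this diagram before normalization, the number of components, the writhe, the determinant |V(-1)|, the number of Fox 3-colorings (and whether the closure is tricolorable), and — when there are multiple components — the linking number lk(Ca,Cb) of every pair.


Jones polynomial: V(x) = x + x^3 - x^4
<D> = A^-7 - A^-3 - A^5; writhe +3
components 1, writhe +3 (7 crossings)
3-colorings: 9 of 3^7, det 3 — tricolorable
note: |V(-1)| = 3: so tricolorable, since 3 divides 3


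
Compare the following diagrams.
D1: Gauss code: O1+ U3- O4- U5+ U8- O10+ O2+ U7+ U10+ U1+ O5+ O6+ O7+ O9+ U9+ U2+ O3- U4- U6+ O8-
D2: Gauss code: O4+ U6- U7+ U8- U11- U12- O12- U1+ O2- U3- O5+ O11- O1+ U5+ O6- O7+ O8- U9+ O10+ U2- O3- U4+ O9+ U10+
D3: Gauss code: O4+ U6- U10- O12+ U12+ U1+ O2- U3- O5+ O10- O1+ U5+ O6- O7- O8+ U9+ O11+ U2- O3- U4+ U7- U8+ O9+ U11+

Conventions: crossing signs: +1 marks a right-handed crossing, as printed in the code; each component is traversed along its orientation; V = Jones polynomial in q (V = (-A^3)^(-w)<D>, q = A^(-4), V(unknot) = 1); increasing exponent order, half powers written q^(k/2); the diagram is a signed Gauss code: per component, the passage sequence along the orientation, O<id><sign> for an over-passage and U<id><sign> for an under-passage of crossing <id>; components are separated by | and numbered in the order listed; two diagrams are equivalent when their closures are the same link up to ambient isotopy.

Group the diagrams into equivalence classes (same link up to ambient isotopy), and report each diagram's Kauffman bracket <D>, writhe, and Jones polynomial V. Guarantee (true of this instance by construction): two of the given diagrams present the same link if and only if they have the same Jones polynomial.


grouping into links: {D1} | {D2, D3}
V(D1) = -q^-1 + 2 - q + 2q^2 - q^3 + q^4 - q^5  (w +4, c 10, <D> = -A^-8 + A^-4 - 1 + 2A^4 - A^8 + 2A^12 - A^16)
D2 (bracket -A^-12 + 2A^-8 - 2A^-4 + 3 - 2A^4 + 2A^8 - A^12; 12 crossings at w = 0): V = -q^-3 + 2q^-2 - 2q^-1 + 3 - 2q + 2q^2 - q^3
V(D3) = -q^-3 + 2q^-2 - 2q^-1 + 3 - 2q + 2q^2 - q^3  [12 crossings, <D> = -A^-6 + 2A^-2 - 2A^2 + 3A^6 - 2A^10 + 2A^14 - A^18, w = +2]
why: V(q) takes 2 values over 3 diagrams, fixing the grouping


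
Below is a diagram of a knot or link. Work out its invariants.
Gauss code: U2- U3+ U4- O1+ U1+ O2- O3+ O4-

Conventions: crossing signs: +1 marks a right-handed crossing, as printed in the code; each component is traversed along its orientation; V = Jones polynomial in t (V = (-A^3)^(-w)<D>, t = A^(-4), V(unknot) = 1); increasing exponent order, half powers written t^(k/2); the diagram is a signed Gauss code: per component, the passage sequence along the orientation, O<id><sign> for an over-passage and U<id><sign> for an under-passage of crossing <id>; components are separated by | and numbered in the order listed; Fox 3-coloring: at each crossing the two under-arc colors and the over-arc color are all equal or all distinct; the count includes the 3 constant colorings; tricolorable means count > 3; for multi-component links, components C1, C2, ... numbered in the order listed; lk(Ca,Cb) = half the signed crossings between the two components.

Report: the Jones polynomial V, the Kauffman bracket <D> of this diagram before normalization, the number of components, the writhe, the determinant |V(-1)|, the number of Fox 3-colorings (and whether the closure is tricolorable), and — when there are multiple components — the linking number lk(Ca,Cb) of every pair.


V = 1
<D> = 1 (w = 0)
1 component over 4 crossings, w = 0
3 Fox colorings among 3^4, |V(-1)| = 1: not tricolorable
why: det 1 = |V(-1)|; not divisible by 3, so not tricolorable


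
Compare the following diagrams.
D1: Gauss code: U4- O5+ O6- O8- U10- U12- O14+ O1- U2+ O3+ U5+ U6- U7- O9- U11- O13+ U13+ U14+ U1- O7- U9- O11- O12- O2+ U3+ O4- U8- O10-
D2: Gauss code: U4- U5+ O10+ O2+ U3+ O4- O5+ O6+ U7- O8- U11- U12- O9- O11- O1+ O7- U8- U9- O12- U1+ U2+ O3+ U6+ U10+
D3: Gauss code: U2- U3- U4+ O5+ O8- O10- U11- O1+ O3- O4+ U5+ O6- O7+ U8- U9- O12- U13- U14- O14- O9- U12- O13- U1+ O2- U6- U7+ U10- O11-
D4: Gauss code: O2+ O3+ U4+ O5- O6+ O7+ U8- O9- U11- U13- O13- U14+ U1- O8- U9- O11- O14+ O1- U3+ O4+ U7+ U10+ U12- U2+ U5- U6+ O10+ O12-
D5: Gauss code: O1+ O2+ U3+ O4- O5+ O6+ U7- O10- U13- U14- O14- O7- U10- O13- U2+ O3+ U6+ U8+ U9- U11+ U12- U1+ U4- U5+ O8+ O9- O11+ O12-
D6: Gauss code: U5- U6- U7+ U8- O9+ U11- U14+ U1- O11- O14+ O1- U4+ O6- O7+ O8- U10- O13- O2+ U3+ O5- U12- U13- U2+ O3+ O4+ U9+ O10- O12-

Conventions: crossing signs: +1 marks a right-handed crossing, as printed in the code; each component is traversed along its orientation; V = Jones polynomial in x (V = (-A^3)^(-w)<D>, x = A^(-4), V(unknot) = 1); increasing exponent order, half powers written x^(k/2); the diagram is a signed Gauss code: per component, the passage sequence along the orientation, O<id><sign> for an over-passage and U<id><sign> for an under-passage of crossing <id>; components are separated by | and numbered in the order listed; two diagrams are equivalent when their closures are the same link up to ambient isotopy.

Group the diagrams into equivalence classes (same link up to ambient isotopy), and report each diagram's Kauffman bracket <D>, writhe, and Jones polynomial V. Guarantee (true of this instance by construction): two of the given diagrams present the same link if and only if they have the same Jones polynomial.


classes: {D1, D3} | {D2, D4, D5} | {D6}
V(D1) = x^-8 - 2x^-7 + x^-6 - 2x^-5 + 2x^-4 + x^-2  [14 crossings, <D> = A^-4 + 2A^4 - 2A^8 + A^12 - 2A^16 + A^20, w = -4]
D2 (bracket -A^-12 + A^-8 - A^-4 + 3 - A^4 + A^8 - A^12; 12 crossings at w = 0): V = -x^-3 + x^-2 - x^-1 + 3 - x + x^2 - x^3
V(D3) = x^-8 - 2x^-7 + x^-6 - 2x^-5 + 2x^-4 + x^-2  (w -6, c 14, <D> = A^-10 + 2A^-2 - 2A^2 + A^6 - 2A^10 + A^14)
V(D4) = -x^-3 + x^-2 - x^-1 + 3 - x + x^2 - x^3  [14 crossings, <D> = -A^-12 + A^-8 - A^-4 + 3 - A^4 + A^8 - A^12, w = 0]
V(D5) = -x^-3 + x^-2 - x^-1 + 3 - x + x^2 - x^3  (w 0, c 14, <D> = -A^-12 + A^-8 - A^-4 + 3 - A^4 + A^8 - A^12)
V(D6) = x^-4 - x^-3 + x^-2 - 2x^-1 + 2 - x + x^2  (w -2, c 14, <D> = A^-14 - A^-10 + 2A^-6 - 2A^-2 + A^2 - A^6 + A^10)
insight: 3 values of V(x) split the 6 diagrams


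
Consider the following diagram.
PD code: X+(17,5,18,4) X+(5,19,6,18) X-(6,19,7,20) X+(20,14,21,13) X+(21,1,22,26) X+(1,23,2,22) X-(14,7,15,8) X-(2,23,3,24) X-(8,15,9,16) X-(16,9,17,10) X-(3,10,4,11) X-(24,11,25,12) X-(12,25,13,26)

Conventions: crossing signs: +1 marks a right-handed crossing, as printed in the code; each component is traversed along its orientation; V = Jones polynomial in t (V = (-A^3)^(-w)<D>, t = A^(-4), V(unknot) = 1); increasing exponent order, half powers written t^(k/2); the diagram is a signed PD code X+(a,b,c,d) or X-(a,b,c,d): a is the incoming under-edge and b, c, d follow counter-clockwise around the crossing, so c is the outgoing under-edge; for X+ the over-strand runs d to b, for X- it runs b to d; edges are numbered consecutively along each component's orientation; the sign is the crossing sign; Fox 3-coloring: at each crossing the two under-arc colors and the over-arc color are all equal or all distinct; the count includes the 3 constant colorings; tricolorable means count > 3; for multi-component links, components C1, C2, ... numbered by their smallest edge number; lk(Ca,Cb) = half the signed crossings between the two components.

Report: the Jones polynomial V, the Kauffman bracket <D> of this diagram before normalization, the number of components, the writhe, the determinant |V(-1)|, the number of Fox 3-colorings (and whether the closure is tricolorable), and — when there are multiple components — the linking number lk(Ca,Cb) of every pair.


V(t) = -t^-6 + t^-5 - t^-4 + 2t^-3 - t^-2 + t^-1
bracket: -A^-5 + A^-1 - 2A^3 + A^7 - A^11 + A^15, w = -3
1 component, writhe -3, over 13 crossings
det 7, colorings 3 of 3^13 — not tricolorable
observation: the span of V is 5, forcing >= 5 crossings in any diagram


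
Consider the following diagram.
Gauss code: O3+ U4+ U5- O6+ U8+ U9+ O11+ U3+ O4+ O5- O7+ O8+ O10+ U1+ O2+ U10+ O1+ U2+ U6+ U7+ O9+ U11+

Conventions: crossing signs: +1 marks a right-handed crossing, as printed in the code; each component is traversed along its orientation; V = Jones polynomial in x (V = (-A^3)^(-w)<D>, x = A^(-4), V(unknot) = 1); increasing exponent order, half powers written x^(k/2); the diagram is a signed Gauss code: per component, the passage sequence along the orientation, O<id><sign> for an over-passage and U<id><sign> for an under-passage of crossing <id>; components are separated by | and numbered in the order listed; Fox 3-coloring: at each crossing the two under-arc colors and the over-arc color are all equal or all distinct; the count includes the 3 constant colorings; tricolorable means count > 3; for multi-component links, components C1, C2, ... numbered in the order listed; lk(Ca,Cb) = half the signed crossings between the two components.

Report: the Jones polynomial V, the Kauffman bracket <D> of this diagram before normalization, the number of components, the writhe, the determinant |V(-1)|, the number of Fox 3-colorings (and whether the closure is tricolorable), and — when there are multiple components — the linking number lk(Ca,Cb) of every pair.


V(x) = x^3 + 2x^5 - 2x^6 + 2x^7 - 3x^8 + 2x^9 - 2x^10 + x^11
bracket: -A^-17 + 2A^-13 - 2A^-9 + 3A^-5 - 2A^-1 + 2A^3 - 2A^7 - A^15, w = +9
1 component, writhe +9, over 11 crossings
det 15, colorings 9 of 3^11 — tricolorable
observation: |V(-1)| = 15: so tricolorable, since 3 divides 15


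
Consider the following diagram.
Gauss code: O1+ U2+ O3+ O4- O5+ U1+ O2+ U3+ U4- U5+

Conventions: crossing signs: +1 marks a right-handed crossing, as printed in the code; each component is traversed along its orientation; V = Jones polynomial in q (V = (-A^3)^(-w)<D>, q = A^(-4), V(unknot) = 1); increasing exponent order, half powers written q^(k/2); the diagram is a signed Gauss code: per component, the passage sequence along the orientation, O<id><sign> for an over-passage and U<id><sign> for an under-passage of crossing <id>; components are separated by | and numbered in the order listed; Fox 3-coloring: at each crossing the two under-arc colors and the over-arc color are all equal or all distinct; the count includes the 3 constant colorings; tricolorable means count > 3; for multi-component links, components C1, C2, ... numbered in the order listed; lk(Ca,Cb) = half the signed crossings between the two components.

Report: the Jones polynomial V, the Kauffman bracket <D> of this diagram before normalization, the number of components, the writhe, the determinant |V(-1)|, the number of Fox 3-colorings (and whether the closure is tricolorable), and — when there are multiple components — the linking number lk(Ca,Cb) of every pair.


V = q + q^3 - q^4
<D> = A^-7 - A^-3 - A^5 (w = +3)
1 component over 5 crossings, w = +3
9 Fox colorings among 3^5, |V(-1)| = 3: tricolorable
why: V spans 3 powers of q: at least 3 crossings in any diagram


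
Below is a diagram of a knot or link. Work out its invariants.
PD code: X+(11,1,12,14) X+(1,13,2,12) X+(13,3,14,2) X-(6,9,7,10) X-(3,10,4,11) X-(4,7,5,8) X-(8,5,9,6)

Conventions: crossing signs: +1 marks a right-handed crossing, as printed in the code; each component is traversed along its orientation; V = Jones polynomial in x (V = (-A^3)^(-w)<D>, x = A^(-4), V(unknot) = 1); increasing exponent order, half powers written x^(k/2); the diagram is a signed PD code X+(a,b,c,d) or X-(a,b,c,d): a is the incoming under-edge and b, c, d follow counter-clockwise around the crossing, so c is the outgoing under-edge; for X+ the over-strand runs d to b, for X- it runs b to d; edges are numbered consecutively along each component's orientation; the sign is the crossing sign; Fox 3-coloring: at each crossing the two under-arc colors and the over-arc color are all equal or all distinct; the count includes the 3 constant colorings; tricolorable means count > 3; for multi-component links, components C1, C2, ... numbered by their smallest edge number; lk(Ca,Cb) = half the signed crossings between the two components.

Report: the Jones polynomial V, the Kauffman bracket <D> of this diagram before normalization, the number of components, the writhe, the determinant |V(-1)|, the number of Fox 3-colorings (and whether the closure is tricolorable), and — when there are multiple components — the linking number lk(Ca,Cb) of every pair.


V(x) = -x^-3 + x^-2 - x^-1 + 3 - x + x^2 - x^3
bracket: A^-15 - A^-11 + A^-7 - 3A^-3 + A - A^5 + A^9, w = -1
1 component, writhe -1, over 7 crossings
det 9, colorings 27 of 3^7 — tricolorable
observation: det 9 = |V(-1)|; divisible by 3, so tricolorable


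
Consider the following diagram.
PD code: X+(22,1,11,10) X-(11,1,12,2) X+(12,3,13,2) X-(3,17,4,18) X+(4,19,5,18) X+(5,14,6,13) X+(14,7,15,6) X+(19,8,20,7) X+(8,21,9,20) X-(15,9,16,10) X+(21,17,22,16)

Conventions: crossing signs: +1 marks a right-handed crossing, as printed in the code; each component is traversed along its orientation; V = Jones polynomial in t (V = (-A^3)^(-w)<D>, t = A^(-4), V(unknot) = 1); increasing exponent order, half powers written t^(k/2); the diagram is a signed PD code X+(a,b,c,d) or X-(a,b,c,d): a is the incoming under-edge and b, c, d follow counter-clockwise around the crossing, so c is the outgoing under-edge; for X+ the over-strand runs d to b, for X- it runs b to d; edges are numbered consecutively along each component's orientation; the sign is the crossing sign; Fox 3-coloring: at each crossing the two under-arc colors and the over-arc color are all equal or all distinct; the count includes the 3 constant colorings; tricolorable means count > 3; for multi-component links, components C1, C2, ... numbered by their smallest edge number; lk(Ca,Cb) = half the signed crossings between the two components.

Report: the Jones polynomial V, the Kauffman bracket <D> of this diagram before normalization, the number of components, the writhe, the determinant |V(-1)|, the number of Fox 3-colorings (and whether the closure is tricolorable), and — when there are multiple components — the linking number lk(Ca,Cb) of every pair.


Jones polynomial: V(t) = -t^(3/2) + t^(5/2) - 3t^(7/2) + 2t^(9/2) - 2t^(11/2) + 2t^(13/2) - t^(15/2)
<D> = A^-15 - 2A^-11 + 2A^-7 - 2A^-3 + 3A - A^5 + A^9; writhe +5
components 2, writhe +5 (11 crossings)
linking number lk(C1,C2) = +2
3-colorings: 9 of 3^11, det 12 — tricolorable
note: w = +5 (over 11 crossings) is diagram-only; (-A^3)^(-5) removes it from V


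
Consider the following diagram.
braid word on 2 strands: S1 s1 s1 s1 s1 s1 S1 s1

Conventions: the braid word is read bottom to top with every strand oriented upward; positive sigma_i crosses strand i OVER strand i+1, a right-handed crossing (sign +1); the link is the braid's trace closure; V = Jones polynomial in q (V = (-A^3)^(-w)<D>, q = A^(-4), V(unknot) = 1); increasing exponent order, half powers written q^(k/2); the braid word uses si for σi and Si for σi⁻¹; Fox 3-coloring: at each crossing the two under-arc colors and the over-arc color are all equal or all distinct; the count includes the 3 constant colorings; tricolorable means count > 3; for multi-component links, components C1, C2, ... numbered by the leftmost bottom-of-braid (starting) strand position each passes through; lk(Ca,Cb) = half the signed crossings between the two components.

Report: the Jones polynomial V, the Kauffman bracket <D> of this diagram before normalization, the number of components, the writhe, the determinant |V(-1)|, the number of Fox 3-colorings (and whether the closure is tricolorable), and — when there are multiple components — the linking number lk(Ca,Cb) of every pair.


V(q) = -q^(3/2) - q^(7/2) + q^(9/2) - q^(11/2)
bracket: -A^-10 + A^-6 - A^-2 - A^6, w = +4
2 components, writhe +4, over 8 crossings
lk(C1,C2) = +2
det 4, colorings 3 of 3^8 — not tricolorable
observation: w = +4 (over 8 crossings) is diagram-only; (-A^3)^(-4) removes it from V


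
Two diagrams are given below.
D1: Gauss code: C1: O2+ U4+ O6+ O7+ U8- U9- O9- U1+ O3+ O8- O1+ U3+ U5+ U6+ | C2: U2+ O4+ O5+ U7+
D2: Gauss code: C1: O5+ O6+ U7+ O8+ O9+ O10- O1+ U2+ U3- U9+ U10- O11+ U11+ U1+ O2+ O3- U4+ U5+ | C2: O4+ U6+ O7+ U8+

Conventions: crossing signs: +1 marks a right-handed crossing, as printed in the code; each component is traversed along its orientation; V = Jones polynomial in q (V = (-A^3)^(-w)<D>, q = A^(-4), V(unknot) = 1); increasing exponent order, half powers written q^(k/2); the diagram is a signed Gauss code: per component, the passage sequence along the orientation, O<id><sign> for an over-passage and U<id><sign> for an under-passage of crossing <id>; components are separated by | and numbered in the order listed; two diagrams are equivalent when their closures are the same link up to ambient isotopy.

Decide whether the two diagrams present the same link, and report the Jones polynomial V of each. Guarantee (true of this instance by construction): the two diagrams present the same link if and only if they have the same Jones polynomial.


equivalent: yes
V(D1) = -q^(3/2) - q^(7/2) + q^(9/2) - q^(11/2)  (w +5, c 9, <D> = A^-7 - A^-3 + A + A^9)
V(D2) = -q^(3/2) - q^(7/2) + q^(9/2) - q^(11/2)  (w +7, c 11, <D> = A^-1 - A^3 + A^7 + A^15)
why: from 9 to 11 crossings by R-moves: one link, two diagrams


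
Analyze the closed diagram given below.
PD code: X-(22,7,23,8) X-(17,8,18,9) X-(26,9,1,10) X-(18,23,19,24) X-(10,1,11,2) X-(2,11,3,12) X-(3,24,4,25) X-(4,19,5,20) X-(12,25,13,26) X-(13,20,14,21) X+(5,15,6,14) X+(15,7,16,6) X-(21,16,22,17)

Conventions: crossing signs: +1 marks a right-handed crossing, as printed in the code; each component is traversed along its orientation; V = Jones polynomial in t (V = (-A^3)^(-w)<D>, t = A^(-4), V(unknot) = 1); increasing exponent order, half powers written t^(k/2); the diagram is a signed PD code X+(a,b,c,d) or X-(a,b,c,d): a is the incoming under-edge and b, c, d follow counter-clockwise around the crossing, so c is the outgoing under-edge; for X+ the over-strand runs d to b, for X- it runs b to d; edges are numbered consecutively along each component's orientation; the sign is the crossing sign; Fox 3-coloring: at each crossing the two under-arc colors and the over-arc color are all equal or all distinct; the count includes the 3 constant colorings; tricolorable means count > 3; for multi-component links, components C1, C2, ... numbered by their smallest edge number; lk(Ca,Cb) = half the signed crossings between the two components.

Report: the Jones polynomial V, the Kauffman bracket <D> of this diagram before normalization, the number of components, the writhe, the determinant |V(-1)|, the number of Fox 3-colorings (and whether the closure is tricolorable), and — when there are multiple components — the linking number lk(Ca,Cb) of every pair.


V(t) = -t^-8 + t^-5 + t^-3
bracket: -A^-15 - A^-7 + A^5, w = -9
1 component, writhe -9, over 13 crossings
det 3, colorings 9 of 3^13 — tricolorable
observation: the span of V is 5, forcing >= 5 crossings in any diagram


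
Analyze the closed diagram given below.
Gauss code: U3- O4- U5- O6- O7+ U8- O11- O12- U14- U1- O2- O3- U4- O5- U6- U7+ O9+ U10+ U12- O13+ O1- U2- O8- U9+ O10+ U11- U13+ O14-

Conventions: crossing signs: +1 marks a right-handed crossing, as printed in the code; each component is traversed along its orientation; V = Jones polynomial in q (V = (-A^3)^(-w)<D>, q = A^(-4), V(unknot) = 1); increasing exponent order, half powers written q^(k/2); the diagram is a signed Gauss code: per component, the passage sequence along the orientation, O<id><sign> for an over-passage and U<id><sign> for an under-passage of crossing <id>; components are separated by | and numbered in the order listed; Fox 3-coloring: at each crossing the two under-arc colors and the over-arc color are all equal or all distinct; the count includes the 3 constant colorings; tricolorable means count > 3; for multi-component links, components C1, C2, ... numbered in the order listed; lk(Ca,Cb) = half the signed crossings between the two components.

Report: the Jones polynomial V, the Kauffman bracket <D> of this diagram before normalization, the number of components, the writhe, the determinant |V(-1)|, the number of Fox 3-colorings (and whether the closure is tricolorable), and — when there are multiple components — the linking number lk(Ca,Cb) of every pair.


V = -q^-10 + q^-9 - q^-8 + q^-7 - q^-6 + q^-5 + q^-3
<D> = A^-6 + A^2 - A^6 + A^10 - A^14 + A^18 - A^22 (w = -6)
1 component over 14 crossings, w = -6
3 Fox colorings among 3^14, |V(-1)| = 7: not tricolorable
why: |V(-1)| = 7: so not tricolorable, since 3 does not divide 7


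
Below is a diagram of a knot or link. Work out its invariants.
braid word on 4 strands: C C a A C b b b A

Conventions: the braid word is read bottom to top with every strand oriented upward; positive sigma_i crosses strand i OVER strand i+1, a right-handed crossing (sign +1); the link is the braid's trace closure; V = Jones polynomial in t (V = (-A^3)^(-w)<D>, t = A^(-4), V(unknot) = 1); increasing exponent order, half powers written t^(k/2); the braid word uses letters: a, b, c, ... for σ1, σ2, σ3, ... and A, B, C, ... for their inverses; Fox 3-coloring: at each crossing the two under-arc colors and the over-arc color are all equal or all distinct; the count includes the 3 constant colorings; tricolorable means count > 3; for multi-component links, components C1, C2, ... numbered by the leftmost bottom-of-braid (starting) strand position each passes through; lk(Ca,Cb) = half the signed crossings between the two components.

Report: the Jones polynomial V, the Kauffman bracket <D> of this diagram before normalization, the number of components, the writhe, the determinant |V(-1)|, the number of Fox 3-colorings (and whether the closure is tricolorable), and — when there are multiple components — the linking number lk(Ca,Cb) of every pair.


V = -t^-3 + t^-2 - t^-1 + 3 - t + t^2 - t^3
<D> = A^-15 - A^-11 + A^-7 - 3A^-3 + A - A^5 + A^9 (w = -1)
1 component over 9 crossings, w = -1
27 Fox colorings among 3^9, |V(-1)| = 9: tricolorable
why: w = -1 shifts under R1 moves; the (-A^3)^(1) factor cancels that in V


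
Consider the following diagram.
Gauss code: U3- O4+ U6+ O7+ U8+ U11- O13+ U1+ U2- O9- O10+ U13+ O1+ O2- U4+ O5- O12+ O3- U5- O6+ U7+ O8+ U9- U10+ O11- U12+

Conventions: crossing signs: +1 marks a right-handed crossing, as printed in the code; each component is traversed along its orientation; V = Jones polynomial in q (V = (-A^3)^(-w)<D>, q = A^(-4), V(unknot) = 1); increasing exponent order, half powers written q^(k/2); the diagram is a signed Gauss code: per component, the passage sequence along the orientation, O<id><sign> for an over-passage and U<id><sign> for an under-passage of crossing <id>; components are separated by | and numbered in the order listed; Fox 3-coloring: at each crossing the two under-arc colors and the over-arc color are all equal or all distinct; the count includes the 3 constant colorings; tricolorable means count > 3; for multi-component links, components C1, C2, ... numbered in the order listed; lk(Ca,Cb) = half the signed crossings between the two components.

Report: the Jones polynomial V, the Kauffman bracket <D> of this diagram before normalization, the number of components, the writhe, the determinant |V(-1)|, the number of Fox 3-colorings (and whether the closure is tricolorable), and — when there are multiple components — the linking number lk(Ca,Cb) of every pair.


V = q + q^3 - q^4
<D> = A^-7 - A^-3 - A^5 (w = +3)
1 component over 13 crossings, w = +3
9 Fox colorings among 3^13, |V(-1)| = 3: tricolorable
why: det 3 = |V(-1)|; divisible by 3, so tricolorable


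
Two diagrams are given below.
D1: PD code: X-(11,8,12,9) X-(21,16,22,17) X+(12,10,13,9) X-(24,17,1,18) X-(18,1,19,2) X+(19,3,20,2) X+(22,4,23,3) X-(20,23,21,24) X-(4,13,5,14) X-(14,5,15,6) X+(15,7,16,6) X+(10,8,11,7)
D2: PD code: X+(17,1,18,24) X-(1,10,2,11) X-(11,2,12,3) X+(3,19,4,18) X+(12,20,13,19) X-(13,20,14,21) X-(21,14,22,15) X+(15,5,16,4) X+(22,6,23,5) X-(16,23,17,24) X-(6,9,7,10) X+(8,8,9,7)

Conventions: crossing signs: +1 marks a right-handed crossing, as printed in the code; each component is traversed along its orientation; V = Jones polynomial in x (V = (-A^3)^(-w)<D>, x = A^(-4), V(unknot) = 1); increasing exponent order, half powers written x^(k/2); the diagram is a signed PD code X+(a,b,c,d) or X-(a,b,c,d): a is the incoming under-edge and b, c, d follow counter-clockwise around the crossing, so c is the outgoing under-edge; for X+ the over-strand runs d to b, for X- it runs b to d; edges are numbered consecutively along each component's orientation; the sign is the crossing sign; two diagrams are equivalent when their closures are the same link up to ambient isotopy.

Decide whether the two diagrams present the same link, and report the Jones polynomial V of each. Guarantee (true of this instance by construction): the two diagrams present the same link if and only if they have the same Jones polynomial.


same link: no
V(D1) = 1  [12 crossings, <D> = A^-6, w = -2]
V(D2) = x^-2 - x^-1 + 1 - x + x^2  (w 0, c 12, <D> = A^-8 - A^-4 + 1 - A^4 + A^8)
note: 2 values of V(x) split the 2 diagrams


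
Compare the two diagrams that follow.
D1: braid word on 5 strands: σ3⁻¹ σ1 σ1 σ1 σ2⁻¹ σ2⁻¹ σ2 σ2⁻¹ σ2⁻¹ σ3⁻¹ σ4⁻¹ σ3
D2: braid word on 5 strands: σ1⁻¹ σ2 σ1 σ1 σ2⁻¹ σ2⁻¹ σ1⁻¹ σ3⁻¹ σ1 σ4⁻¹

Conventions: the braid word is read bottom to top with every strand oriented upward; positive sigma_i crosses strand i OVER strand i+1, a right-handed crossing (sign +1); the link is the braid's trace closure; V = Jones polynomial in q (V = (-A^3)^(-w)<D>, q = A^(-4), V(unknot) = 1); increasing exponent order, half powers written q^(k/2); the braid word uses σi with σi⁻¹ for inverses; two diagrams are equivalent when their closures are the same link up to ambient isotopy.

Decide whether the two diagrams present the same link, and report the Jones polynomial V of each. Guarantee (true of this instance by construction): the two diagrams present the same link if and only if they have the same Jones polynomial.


equivalent: no
V(D1) = -q^-3 + q^-2 - q^-1 + 3 - q + q^2 - q^3  (w -2, c 12, <D> = -A^-18 + A^-14 - A^-10 + 3A^-6 - A^-2 + A^2 - A^6)
D2 (bracket A^-14 - A^-10 + A^-6 - A^-2 + A^2; 10 crossings at w = -2): V = q^-2 - q^-1 + 1 - q + q^2
why: 2 values of V(q) split the 2 diagrams


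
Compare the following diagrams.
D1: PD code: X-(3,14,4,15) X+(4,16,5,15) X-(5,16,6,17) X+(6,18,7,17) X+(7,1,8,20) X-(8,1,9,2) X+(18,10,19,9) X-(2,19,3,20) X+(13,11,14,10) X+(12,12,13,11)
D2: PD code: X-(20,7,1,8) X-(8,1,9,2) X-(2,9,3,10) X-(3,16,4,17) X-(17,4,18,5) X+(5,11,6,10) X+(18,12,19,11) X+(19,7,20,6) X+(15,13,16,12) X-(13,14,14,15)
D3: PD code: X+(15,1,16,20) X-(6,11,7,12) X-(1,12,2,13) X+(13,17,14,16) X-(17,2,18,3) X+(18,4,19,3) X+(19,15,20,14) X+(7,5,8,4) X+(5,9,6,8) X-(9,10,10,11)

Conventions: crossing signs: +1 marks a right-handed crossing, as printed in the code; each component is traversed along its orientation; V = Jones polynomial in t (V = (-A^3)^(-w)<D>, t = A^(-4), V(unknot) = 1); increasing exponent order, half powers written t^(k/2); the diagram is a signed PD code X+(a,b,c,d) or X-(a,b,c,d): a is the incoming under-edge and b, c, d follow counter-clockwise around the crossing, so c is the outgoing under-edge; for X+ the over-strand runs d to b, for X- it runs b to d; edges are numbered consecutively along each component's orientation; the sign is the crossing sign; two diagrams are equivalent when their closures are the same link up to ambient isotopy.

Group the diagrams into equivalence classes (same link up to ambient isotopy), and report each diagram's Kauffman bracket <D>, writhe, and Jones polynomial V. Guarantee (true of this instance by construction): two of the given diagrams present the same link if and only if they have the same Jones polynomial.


equivalence classes: {D1} | {D2} | {D3}
D1 (bracket A^6; 10 crossings at w = +2): V = 1
V(D2) = -t^-4 + t^-3 + t^-1  [10 crossings, <D> = A^-2 + A^6 - A^10, w = -2]
D3 (bracket -A^-10 + A^-6 + A^2; 10 crossings at w = +2): V = t + t^3 - t^4
key observation: V(t) takes 3 values over 3 diagrams, fixing the grouping


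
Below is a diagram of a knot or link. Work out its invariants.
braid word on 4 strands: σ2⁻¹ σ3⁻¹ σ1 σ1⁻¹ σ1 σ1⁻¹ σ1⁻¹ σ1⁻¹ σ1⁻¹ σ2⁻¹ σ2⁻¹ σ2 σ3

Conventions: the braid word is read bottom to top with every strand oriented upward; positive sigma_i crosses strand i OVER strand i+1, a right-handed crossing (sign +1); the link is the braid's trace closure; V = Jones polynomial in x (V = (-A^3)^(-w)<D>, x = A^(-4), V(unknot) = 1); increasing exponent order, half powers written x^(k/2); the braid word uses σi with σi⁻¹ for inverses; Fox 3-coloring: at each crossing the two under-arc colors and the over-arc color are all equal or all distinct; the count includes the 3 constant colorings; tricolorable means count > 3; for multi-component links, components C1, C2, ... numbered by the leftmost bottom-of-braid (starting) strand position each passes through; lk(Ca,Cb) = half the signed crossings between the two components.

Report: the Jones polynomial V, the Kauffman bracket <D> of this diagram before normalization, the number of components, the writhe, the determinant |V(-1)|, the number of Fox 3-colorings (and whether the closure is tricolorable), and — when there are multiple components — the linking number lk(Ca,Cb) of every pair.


V = -x^-4 + x^-3 + x^-1
<D> = -A^-11 - A^-3 + A (w = -5)
1 component over 13 crossings, w = -5
9 Fox colorings among 3^13, |V(-1)| = 3: tricolorable
why: inverse pairs cancel, leaving σ2⁻¹ σ3⁻¹ σ1⁻¹ σ1⁻¹ σ1⁻¹ σ2⁻¹ σ3
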